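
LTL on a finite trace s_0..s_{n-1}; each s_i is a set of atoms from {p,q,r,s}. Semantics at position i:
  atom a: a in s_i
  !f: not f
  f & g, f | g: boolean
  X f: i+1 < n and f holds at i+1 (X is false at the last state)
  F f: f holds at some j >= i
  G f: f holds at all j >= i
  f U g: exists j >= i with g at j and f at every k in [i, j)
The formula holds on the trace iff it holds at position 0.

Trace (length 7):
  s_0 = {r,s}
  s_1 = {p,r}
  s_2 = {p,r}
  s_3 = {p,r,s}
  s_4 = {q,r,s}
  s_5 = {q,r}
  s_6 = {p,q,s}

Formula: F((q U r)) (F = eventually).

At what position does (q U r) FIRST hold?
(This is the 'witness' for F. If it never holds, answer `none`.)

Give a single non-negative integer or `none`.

Answer: 0

Derivation:
s_0={r,s}: (q U r)=True q=False r=True
s_1={p,r}: (q U r)=True q=False r=True
s_2={p,r}: (q U r)=True q=False r=True
s_3={p,r,s}: (q U r)=True q=False r=True
s_4={q,r,s}: (q U r)=True q=True r=True
s_5={q,r}: (q U r)=True q=True r=True
s_6={p,q,s}: (q U r)=False q=True r=False
F((q U r)) holds; first witness at position 0.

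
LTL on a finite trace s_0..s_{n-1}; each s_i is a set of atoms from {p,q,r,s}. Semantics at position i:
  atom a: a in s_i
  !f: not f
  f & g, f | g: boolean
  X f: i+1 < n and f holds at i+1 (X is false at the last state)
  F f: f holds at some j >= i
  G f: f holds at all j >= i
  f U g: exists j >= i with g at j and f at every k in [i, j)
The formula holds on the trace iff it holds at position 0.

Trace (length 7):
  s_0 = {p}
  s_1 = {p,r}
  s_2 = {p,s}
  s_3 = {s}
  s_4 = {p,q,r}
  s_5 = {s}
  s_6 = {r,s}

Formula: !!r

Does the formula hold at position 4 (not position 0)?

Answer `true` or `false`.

s_0={p}: !!r=False !r=True r=False
s_1={p,r}: !!r=True !r=False r=True
s_2={p,s}: !!r=False !r=True r=False
s_3={s}: !!r=False !r=True r=False
s_4={p,q,r}: !!r=True !r=False r=True
s_5={s}: !!r=False !r=True r=False
s_6={r,s}: !!r=True !r=False r=True
Evaluating at position 4: result = True

Answer: true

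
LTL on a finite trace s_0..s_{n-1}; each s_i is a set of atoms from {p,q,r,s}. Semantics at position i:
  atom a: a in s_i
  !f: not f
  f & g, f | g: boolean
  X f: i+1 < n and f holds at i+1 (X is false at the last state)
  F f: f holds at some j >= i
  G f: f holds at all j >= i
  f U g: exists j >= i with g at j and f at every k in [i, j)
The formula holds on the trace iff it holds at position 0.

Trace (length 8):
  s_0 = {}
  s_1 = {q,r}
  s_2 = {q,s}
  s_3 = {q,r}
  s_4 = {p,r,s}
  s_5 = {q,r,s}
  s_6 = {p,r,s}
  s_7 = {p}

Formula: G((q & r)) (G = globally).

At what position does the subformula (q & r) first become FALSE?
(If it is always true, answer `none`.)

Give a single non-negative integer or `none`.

Answer: 0

Derivation:
s_0={}: (q & r)=False q=False r=False
s_1={q,r}: (q & r)=True q=True r=True
s_2={q,s}: (q & r)=False q=True r=False
s_3={q,r}: (q & r)=True q=True r=True
s_4={p,r,s}: (q & r)=False q=False r=True
s_5={q,r,s}: (q & r)=True q=True r=True
s_6={p,r,s}: (q & r)=False q=False r=True
s_7={p}: (q & r)=False q=False r=False
G((q & r)) holds globally = False
First violation at position 0.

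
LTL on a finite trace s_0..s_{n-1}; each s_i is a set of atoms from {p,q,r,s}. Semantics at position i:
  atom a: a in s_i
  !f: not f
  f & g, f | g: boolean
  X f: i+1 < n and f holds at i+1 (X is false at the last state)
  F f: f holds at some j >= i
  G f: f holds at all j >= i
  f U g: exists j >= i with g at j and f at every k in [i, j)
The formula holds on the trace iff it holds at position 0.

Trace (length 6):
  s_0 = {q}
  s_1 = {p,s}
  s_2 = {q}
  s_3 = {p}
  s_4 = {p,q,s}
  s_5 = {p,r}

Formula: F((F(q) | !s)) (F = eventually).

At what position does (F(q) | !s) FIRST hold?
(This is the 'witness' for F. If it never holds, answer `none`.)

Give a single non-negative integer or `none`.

Answer: 0

Derivation:
s_0={q}: (F(q) | !s)=True F(q)=True q=True !s=True s=False
s_1={p,s}: (F(q) | !s)=True F(q)=True q=False !s=False s=True
s_2={q}: (F(q) | !s)=True F(q)=True q=True !s=True s=False
s_3={p}: (F(q) | !s)=True F(q)=True q=False !s=True s=False
s_4={p,q,s}: (F(q) | !s)=True F(q)=True q=True !s=False s=True
s_5={p,r}: (F(q) | !s)=True F(q)=False q=False !s=True s=False
F((F(q) | !s)) holds; first witness at position 0.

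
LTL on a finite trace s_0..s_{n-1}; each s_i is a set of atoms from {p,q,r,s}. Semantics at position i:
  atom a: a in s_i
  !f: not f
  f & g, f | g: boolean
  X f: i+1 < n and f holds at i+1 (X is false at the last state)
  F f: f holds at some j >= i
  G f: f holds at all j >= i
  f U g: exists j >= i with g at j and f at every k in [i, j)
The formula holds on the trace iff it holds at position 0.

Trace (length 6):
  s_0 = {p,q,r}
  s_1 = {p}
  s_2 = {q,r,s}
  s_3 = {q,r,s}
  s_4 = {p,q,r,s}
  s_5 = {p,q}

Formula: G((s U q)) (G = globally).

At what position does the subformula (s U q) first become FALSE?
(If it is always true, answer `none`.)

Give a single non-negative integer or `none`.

Answer: 1

Derivation:
s_0={p,q,r}: (s U q)=True s=False q=True
s_1={p}: (s U q)=False s=False q=False
s_2={q,r,s}: (s U q)=True s=True q=True
s_3={q,r,s}: (s U q)=True s=True q=True
s_4={p,q,r,s}: (s U q)=True s=True q=True
s_5={p,q}: (s U q)=True s=False q=True
G((s U q)) holds globally = False
First violation at position 1.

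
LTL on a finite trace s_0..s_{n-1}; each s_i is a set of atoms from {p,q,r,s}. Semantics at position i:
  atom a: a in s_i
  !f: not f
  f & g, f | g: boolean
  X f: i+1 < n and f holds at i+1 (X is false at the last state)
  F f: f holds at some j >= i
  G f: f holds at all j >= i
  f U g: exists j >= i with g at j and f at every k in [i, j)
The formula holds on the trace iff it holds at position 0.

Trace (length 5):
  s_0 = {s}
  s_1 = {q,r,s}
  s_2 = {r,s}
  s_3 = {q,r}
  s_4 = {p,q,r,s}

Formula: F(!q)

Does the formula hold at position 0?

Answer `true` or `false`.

Answer: true

Derivation:
s_0={s}: F(!q)=True !q=True q=False
s_1={q,r,s}: F(!q)=True !q=False q=True
s_2={r,s}: F(!q)=True !q=True q=False
s_3={q,r}: F(!q)=False !q=False q=True
s_4={p,q,r,s}: F(!q)=False !q=False q=True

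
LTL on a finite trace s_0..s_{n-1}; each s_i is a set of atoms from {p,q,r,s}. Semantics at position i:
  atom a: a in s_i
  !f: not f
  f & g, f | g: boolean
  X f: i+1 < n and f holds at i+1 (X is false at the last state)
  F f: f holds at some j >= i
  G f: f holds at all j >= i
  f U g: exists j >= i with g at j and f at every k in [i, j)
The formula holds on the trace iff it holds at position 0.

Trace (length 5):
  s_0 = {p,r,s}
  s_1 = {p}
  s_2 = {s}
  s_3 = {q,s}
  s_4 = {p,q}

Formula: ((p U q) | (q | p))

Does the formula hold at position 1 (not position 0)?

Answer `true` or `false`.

s_0={p,r,s}: ((p U q) | (q | p))=True (p U q)=False p=True q=False (q | p)=True
s_1={p}: ((p U q) | (q | p))=True (p U q)=False p=True q=False (q | p)=True
s_2={s}: ((p U q) | (q | p))=False (p U q)=False p=False q=False (q | p)=False
s_3={q,s}: ((p U q) | (q | p))=True (p U q)=True p=False q=True (q | p)=True
s_4={p,q}: ((p U q) | (q | p))=True (p U q)=True p=True q=True (q | p)=True
Evaluating at position 1: result = True

Answer: true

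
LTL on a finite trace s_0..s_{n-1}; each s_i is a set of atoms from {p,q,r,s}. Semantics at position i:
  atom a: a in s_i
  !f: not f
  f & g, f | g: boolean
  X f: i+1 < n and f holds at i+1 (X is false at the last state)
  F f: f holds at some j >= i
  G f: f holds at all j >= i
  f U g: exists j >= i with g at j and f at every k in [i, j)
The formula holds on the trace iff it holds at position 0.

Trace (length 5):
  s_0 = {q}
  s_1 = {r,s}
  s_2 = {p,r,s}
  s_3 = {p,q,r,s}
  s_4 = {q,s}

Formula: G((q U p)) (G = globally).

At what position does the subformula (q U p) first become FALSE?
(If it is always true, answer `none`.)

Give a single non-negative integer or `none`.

Answer: 0

Derivation:
s_0={q}: (q U p)=False q=True p=False
s_1={r,s}: (q U p)=False q=False p=False
s_2={p,r,s}: (q U p)=True q=False p=True
s_3={p,q,r,s}: (q U p)=True q=True p=True
s_4={q,s}: (q U p)=False q=True p=False
G((q U p)) holds globally = False
First violation at position 0.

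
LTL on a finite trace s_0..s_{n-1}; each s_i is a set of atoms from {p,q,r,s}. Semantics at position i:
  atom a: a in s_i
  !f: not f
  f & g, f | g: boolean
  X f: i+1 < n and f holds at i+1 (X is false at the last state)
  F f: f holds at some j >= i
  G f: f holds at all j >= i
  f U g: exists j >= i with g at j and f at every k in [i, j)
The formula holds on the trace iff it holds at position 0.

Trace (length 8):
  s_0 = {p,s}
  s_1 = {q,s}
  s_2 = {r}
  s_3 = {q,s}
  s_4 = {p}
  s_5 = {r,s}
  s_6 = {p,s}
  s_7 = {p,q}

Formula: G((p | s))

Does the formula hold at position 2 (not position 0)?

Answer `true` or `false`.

Answer: false

Derivation:
s_0={p,s}: G((p | s))=False (p | s)=True p=True s=True
s_1={q,s}: G((p | s))=False (p | s)=True p=False s=True
s_2={r}: G((p | s))=False (p | s)=False p=False s=False
s_3={q,s}: G((p | s))=True (p | s)=True p=False s=True
s_4={p}: G((p | s))=True (p | s)=True p=True s=False
s_5={r,s}: G((p | s))=True (p | s)=True p=False s=True
s_6={p,s}: G((p | s))=True (p | s)=True p=True s=True
s_7={p,q}: G((p | s))=True (p | s)=True p=True s=False
Evaluating at position 2: result = False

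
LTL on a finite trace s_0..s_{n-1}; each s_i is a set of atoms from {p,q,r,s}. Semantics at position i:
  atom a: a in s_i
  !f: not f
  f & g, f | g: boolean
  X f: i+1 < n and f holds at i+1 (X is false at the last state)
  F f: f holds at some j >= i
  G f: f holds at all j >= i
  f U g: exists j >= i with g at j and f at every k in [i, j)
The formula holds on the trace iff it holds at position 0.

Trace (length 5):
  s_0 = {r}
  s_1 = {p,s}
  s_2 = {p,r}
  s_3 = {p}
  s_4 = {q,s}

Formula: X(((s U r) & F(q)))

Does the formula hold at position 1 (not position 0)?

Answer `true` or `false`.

Answer: true

Derivation:
s_0={r}: X(((s U r) & F(q)))=True ((s U r) & F(q))=True (s U r)=True s=False r=True F(q)=True q=False
s_1={p,s}: X(((s U r) & F(q)))=True ((s U r) & F(q))=True (s U r)=True s=True r=False F(q)=True q=False
s_2={p,r}: X(((s U r) & F(q)))=False ((s U r) & F(q))=True (s U r)=True s=False r=True F(q)=True q=False
s_3={p}: X(((s U r) & F(q)))=False ((s U r) & F(q))=False (s U r)=False s=False r=False F(q)=True q=False
s_4={q,s}: X(((s U r) & F(q)))=False ((s U r) & F(q))=False (s U r)=False s=True r=False F(q)=True q=True
Evaluating at position 1: result = True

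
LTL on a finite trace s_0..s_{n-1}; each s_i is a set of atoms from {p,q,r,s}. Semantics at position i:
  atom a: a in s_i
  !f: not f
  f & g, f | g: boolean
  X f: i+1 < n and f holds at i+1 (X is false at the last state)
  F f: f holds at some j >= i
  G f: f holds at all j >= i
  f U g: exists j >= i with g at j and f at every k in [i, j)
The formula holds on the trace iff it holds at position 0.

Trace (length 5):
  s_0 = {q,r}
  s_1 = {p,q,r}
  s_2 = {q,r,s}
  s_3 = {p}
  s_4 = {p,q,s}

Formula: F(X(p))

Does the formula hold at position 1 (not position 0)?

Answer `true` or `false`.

s_0={q,r}: F(X(p))=True X(p)=True p=False
s_1={p,q,r}: F(X(p))=True X(p)=False p=True
s_2={q,r,s}: F(X(p))=True X(p)=True p=False
s_3={p}: F(X(p))=True X(p)=True p=True
s_4={p,q,s}: F(X(p))=False X(p)=False p=True
Evaluating at position 1: result = True

Answer: true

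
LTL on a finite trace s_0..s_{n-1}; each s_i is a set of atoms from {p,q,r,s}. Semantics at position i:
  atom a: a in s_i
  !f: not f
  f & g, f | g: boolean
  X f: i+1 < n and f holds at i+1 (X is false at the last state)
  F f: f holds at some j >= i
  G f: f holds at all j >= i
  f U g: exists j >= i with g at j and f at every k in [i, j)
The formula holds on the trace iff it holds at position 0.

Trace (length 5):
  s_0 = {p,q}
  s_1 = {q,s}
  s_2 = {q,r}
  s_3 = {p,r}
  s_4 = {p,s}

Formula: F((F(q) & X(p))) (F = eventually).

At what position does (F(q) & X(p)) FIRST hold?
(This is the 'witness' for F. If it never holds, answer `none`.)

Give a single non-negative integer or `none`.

s_0={p,q}: (F(q) & X(p))=False F(q)=True q=True X(p)=False p=True
s_1={q,s}: (F(q) & X(p))=False F(q)=True q=True X(p)=False p=False
s_2={q,r}: (F(q) & X(p))=True F(q)=True q=True X(p)=True p=False
s_3={p,r}: (F(q) & X(p))=False F(q)=False q=False X(p)=True p=True
s_4={p,s}: (F(q) & X(p))=False F(q)=False q=False X(p)=False p=True
F((F(q) & X(p))) holds; first witness at position 2.

Answer: 2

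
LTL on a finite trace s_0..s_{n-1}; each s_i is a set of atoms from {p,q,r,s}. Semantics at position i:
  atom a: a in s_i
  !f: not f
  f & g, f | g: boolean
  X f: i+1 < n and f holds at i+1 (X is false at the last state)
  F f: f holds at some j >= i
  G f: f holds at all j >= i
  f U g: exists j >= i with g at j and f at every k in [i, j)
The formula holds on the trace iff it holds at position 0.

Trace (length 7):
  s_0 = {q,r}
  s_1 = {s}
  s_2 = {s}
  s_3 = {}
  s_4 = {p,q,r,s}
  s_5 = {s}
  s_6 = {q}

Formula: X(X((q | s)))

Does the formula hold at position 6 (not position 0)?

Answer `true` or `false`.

Answer: false

Derivation:
s_0={q,r}: X(X((q | s)))=True X((q | s))=True (q | s)=True q=True s=False
s_1={s}: X(X((q | s)))=False X((q | s))=True (q | s)=True q=False s=True
s_2={s}: X(X((q | s)))=True X((q | s))=False (q | s)=True q=False s=True
s_3={}: X(X((q | s)))=True X((q | s))=True (q | s)=False q=False s=False
s_4={p,q,r,s}: X(X((q | s)))=True X((q | s))=True (q | s)=True q=True s=True
s_5={s}: X(X((q | s)))=False X((q | s))=True (q | s)=True q=False s=True
s_6={q}: X(X((q | s)))=False X((q | s))=False (q | s)=True q=True s=False
Evaluating at position 6: result = False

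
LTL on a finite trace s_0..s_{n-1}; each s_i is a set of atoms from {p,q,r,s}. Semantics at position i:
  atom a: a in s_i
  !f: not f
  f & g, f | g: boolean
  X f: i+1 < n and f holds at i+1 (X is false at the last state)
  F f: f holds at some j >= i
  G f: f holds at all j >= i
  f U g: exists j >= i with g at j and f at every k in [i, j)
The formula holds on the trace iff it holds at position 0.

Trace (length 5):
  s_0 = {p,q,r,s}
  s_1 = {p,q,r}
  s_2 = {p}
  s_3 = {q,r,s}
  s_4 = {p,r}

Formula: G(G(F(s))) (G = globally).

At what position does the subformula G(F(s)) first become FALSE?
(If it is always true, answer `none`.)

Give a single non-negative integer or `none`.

s_0={p,q,r,s}: G(F(s))=False F(s)=True s=True
s_1={p,q,r}: G(F(s))=False F(s)=True s=False
s_2={p}: G(F(s))=False F(s)=True s=False
s_3={q,r,s}: G(F(s))=False F(s)=True s=True
s_4={p,r}: G(F(s))=False F(s)=False s=False
G(G(F(s))) holds globally = False
First violation at position 0.

Answer: 0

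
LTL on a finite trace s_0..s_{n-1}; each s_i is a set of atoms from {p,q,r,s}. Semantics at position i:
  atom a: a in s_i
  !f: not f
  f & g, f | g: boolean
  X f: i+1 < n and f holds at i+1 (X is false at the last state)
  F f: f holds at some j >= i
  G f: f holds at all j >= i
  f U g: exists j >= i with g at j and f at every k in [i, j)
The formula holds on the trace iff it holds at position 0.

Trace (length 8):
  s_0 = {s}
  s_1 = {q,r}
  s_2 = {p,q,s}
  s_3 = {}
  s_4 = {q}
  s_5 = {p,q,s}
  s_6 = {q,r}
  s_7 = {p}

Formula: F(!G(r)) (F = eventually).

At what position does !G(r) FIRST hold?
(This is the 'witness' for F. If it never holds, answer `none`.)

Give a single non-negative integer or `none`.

Answer: 0

Derivation:
s_0={s}: !G(r)=True G(r)=False r=False
s_1={q,r}: !G(r)=True G(r)=False r=True
s_2={p,q,s}: !G(r)=True G(r)=False r=False
s_3={}: !G(r)=True G(r)=False r=False
s_4={q}: !G(r)=True G(r)=False r=False
s_5={p,q,s}: !G(r)=True G(r)=False r=False
s_6={q,r}: !G(r)=True G(r)=False r=True
s_7={p}: !G(r)=True G(r)=False r=False
F(!G(r)) holds; first witness at position 0.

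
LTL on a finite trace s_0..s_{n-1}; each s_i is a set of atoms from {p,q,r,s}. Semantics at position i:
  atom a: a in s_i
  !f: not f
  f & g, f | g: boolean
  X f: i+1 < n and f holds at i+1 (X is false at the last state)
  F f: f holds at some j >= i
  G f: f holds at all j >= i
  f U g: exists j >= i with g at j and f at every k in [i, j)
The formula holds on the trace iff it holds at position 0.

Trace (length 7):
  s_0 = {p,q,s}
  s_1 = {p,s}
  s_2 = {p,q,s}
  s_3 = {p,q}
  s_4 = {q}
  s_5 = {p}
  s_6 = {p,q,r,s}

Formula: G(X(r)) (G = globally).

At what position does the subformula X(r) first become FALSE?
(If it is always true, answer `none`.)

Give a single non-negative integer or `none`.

Answer: 0

Derivation:
s_0={p,q,s}: X(r)=False r=False
s_1={p,s}: X(r)=False r=False
s_2={p,q,s}: X(r)=False r=False
s_3={p,q}: X(r)=False r=False
s_4={q}: X(r)=False r=False
s_5={p}: X(r)=True r=False
s_6={p,q,r,s}: X(r)=False r=True
G(X(r)) holds globally = False
First violation at position 0.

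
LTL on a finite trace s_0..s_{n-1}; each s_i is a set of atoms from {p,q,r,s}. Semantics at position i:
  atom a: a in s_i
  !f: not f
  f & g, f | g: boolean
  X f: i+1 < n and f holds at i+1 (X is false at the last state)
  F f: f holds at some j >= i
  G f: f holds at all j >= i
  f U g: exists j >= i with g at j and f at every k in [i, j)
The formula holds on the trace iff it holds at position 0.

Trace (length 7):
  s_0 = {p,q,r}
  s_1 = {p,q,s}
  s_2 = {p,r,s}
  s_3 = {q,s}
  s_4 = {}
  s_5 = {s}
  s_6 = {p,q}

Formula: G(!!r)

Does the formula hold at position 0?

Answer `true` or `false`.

Answer: false

Derivation:
s_0={p,q,r}: G(!!r)=False !!r=True !r=False r=True
s_1={p,q,s}: G(!!r)=False !!r=False !r=True r=False
s_2={p,r,s}: G(!!r)=False !!r=True !r=False r=True
s_3={q,s}: G(!!r)=False !!r=False !r=True r=False
s_4={}: G(!!r)=False !!r=False !r=True r=False
s_5={s}: G(!!r)=False !!r=False !r=True r=False
s_6={p,q}: G(!!r)=False !!r=False !r=True r=False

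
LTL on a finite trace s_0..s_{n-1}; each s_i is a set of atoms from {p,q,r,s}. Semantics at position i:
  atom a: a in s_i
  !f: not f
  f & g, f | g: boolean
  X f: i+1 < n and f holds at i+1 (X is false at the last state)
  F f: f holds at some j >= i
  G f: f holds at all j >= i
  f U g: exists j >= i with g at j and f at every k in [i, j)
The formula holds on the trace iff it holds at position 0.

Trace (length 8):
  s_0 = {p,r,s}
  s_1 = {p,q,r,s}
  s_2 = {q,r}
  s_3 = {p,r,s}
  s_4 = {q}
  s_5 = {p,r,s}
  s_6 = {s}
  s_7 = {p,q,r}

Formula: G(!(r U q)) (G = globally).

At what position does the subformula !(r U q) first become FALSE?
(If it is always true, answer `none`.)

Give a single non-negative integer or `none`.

Answer: 0

Derivation:
s_0={p,r,s}: !(r U q)=False (r U q)=True r=True q=False
s_1={p,q,r,s}: !(r U q)=False (r U q)=True r=True q=True
s_2={q,r}: !(r U q)=False (r U q)=True r=True q=True
s_3={p,r,s}: !(r U q)=False (r U q)=True r=True q=False
s_4={q}: !(r U q)=False (r U q)=True r=False q=True
s_5={p,r,s}: !(r U q)=True (r U q)=False r=True q=False
s_6={s}: !(r U q)=True (r U q)=False r=False q=False
s_7={p,q,r}: !(r U q)=False (r U q)=True r=True q=True
G(!(r U q)) holds globally = False
First violation at position 0.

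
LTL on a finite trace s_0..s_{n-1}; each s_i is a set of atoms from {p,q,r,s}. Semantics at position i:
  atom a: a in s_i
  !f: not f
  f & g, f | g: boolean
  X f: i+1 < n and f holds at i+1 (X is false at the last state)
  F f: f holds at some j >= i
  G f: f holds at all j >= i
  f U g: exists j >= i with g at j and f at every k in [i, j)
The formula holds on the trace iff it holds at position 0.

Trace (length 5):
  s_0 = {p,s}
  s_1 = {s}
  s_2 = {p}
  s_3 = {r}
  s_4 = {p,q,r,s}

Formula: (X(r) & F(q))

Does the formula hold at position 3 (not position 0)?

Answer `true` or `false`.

s_0={p,s}: (X(r) & F(q))=False X(r)=False r=False F(q)=True q=False
s_1={s}: (X(r) & F(q))=False X(r)=False r=False F(q)=True q=False
s_2={p}: (X(r) & F(q))=True X(r)=True r=False F(q)=True q=False
s_3={r}: (X(r) & F(q))=True X(r)=True r=True F(q)=True q=False
s_4={p,q,r,s}: (X(r) & F(q))=False X(r)=False r=True F(q)=True q=True
Evaluating at position 3: result = True

Answer: true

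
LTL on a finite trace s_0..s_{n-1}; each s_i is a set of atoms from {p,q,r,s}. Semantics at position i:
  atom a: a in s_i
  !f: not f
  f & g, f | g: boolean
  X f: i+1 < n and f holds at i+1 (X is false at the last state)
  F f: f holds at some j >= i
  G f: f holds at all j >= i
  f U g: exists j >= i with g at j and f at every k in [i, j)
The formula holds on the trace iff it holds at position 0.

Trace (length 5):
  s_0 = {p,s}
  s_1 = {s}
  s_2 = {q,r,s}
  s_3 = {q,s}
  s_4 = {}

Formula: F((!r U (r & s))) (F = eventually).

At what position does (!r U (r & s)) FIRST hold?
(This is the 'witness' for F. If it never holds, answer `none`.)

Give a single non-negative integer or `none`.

Answer: 0

Derivation:
s_0={p,s}: (!r U (r & s))=True !r=True r=False (r & s)=False s=True
s_1={s}: (!r U (r & s))=True !r=True r=False (r & s)=False s=True
s_2={q,r,s}: (!r U (r & s))=True !r=False r=True (r & s)=True s=True
s_3={q,s}: (!r U (r & s))=False !r=True r=False (r & s)=False s=True
s_4={}: (!r U (r & s))=False !r=True r=False (r & s)=False s=False
F((!r U (r & s))) holds; first witness at position 0.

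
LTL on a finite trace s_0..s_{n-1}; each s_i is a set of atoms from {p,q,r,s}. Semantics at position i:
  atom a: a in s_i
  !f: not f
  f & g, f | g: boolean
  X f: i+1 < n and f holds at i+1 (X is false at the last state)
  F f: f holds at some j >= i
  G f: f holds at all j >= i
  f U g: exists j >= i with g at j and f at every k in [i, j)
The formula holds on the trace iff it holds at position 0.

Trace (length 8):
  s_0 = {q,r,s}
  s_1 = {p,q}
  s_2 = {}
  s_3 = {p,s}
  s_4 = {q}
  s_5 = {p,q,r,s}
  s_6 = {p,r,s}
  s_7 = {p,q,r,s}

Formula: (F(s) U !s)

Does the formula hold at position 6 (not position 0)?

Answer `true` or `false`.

s_0={q,r,s}: (F(s) U !s)=True F(s)=True s=True !s=False
s_1={p,q}: (F(s) U !s)=True F(s)=True s=False !s=True
s_2={}: (F(s) U !s)=True F(s)=True s=False !s=True
s_3={p,s}: (F(s) U !s)=True F(s)=True s=True !s=False
s_4={q}: (F(s) U !s)=True F(s)=True s=False !s=True
s_5={p,q,r,s}: (F(s) U !s)=False F(s)=True s=True !s=False
s_6={p,r,s}: (F(s) U !s)=False F(s)=True s=True !s=False
s_7={p,q,r,s}: (F(s) U !s)=False F(s)=True s=True !s=False
Evaluating at position 6: result = False

Answer: false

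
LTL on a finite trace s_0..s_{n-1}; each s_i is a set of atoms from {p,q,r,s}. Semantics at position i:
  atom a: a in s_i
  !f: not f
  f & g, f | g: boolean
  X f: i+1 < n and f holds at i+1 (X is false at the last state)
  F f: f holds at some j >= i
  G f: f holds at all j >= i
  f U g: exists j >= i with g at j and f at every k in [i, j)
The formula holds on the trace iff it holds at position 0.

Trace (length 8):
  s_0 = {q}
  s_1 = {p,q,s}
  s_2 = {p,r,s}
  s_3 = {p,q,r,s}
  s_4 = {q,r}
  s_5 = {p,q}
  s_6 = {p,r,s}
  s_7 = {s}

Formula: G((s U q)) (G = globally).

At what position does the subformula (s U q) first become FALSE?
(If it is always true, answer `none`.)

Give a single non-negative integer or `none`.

Answer: 6

Derivation:
s_0={q}: (s U q)=True s=False q=True
s_1={p,q,s}: (s U q)=True s=True q=True
s_2={p,r,s}: (s U q)=True s=True q=False
s_3={p,q,r,s}: (s U q)=True s=True q=True
s_4={q,r}: (s U q)=True s=False q=True
s_5={p,q}: (s U q)=True s=False q=True
s_6={p,r,s}: (s U q)=False s=True q=False
s_7={s}: (s U q)=False s=True q=False
G((s U q)) holds globally = False
First violation at position 6.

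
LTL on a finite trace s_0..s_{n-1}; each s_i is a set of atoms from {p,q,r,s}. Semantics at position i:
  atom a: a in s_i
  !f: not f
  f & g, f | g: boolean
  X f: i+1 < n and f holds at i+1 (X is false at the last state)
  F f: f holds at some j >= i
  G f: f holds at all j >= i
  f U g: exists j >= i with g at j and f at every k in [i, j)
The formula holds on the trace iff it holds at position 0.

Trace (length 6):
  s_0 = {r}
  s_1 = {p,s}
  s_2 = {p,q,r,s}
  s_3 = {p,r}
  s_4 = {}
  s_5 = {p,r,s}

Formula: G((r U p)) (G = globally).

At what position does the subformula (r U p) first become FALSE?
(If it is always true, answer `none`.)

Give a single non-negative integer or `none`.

Answer: 4

Derivation:
s_0={r}: (r U p)=True r=True p=False
s_1={p,s}: (r U p)=True r=False p=True
s_2={p,q,r,s}: (r U p)=True r=True p=True
s_3={p,r}: (r U p)=True r=True p=True
s_4={}: (r U p)=False r=False p=False
s_5={p,r,s}: (r U p)=True r=True p=True
G((r U p)) holds globally = False
First violation at position 4.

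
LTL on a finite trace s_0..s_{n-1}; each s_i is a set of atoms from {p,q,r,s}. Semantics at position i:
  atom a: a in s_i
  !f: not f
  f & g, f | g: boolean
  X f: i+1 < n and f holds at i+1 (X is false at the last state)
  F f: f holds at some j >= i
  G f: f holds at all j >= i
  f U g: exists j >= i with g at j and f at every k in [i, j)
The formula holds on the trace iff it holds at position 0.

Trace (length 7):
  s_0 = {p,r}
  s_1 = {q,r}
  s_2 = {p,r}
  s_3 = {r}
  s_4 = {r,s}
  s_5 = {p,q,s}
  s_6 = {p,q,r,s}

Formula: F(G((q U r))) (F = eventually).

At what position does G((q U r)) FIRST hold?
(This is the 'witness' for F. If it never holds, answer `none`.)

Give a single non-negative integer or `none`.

Answer: 0

Derivation:
s_0={p,r}: G((q U r))=True (q U r)=True q=False r=True
s_1={q,r}: G((q U r))=True (q U r)=True q=True r=True
s_2={p,r}: G((q U r))=True (q U r)=True q=False r=True
s_3={r}: G((q U r))=True (q U r)=True q=False r=True
s_4={r,s}: G((q U r))=True (q U r)=True q=False r=True
s_5={p,q,s}: G((q U r))=True (q U r)=True q=True r=False
s_6={p,q,r,s}: G((q U r))=True (q U r)=True q=True r=True
F(G((q U r))) holds; first witness at position 0.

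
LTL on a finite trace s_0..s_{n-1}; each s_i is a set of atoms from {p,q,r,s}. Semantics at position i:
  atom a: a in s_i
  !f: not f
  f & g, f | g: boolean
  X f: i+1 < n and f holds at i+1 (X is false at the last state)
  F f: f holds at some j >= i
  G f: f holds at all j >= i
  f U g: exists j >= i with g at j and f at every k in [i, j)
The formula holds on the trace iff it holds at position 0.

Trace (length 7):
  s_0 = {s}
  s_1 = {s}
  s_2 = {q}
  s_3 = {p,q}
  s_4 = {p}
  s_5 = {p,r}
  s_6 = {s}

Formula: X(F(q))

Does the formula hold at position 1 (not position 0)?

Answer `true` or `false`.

s_0={s}: X(F(q))=True F(q)=True q=False
s_1={s}: X(F(q))=True F(q)=True q=False
s_2={q}: X(F(q))=True F(q)=True q=True
s_3={p,q}: X(F(q))=False F(q)=True q=True
s_4={p}: X(F(q))=False F(q)=False q=False
s_5={p,r}: X(F(q))=False F(q)=False q=False
s_6={s}: X(F(q))=False F(q)=False q=False
Evaluating at position 1: result = True

Answer: true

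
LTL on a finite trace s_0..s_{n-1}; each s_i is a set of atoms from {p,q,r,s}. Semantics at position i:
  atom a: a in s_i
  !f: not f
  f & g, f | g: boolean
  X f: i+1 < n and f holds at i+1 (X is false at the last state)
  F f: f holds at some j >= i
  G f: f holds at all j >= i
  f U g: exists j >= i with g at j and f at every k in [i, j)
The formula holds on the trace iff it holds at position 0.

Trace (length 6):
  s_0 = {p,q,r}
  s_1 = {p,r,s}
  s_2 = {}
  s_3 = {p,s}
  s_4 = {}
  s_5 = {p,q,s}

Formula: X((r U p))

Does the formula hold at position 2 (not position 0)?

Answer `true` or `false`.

Answer: true

Derivation:
s_0={p,q,r}: X((r U p))=True (r U p)=True r=True p=True
s_1={p,r,s}: X((r U p))=False (r U p)=True r=True p=True
s_2={}: X((r U p))=True (r U p)=False r=False p=False
s_3={p,s}: X((r U p))=False (r U p)=True r=False p=True
s_4={}: X((r U p))=True (r U p)=False r=False p=False
s_5={p,q,s}: X((r U p))=False (r U p)=True r=False p=True
Evaluating at position 2: result = True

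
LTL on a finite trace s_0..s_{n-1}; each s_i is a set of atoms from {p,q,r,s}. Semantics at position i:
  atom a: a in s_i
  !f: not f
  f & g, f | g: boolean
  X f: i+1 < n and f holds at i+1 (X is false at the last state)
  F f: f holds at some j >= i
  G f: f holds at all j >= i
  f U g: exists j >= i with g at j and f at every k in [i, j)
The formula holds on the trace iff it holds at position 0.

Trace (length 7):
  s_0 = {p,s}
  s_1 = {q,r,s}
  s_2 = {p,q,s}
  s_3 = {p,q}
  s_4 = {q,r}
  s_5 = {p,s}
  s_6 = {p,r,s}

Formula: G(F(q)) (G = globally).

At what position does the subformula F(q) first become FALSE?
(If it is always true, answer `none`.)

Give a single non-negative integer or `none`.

Answer: 5

Derivation:
s_0={p,s}: F(q)=True q=False
s_1={q,r,s}: F(q)=True q=True
s_2={p,q,s}: F(q)=True q=True
s_3={p,q}: F(q)=True q=True
s_4={q,r}: F(q)=True q=True
s_5={p,s}: F(q)=False q=False
s_6={p,r,s}: F(q)=False q=False
G(F(q)) holds globally = False
First violation at position 5.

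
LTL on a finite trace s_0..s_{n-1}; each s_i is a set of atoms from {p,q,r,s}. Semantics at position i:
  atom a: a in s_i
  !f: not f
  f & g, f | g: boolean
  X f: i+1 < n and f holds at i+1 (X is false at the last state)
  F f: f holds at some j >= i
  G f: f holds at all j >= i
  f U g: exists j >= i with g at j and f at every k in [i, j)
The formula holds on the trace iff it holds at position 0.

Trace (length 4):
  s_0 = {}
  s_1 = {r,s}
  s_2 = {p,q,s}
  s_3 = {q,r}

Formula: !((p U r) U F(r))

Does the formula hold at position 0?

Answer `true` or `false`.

s_0={}: !((p U r) U F(r))=False ((p U r) U F(r))=True (p U r)=False p=False r=False F(r)=True
s_1={r,s}: !((p U r) U F(r))=False ((p U r) U F(r))=True (p U r)=True p=False r=True F(r)=True
s_2={p,q,s}: !((p U r) U F(r))=False ((p U r) U F(r))=True (p U r)=True p=True r=False F(r)=True
s_3={q,r}: !((p U r) U F(r))=False ((p U r) U F(r))=True (p U r)=True p=False r=True F(r)=True

Answer: false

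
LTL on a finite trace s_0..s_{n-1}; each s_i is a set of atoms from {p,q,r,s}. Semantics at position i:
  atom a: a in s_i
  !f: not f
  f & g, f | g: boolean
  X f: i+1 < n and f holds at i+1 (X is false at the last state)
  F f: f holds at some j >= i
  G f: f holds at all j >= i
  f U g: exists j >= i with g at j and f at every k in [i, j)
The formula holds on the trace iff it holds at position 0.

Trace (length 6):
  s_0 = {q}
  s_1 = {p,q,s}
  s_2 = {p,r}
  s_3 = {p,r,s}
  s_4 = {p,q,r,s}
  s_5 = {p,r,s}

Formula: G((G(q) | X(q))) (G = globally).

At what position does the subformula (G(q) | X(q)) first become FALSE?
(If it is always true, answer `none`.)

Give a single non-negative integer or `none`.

s_0={q}: (G(q) | X(q))=True G(q)=False q=True X(q)=True
s_1={p,q,s}: (G(q) | X(q))=False G(q)=False q=True X(q)=False
s_2={p,r}: (G(q) | X(q))=False G(q)=False q=False X(q)=False
s_3={p,r,s}: (G(q) | X(q))=True G(q)=False q=False X(q)=True
s_4={p,q,r,s}: (G(q) | X(q))=False G(q)=False q=True X(q)=False
s_5={p,r,s}: (G(q) | X(q))=False G(q)=False q=False X(q)=False
G((G(q) | X(q))) holds globally = False
First violation at position 1.

Answer: 1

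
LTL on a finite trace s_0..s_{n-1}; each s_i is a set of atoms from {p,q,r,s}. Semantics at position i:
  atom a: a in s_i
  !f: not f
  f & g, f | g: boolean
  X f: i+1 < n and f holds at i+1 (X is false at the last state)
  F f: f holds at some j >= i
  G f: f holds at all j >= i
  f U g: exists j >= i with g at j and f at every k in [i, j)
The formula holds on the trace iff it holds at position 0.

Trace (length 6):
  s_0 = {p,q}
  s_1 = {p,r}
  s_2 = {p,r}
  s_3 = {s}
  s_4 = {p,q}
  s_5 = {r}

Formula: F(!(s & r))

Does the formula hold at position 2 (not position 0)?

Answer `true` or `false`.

Answer: true

Derivation:
s_0={p,q}: F(!(s & r))=True !(s & r)=True (s & r)=False s=False r=False
s_1={p,r}: F(!(s & r))=True !(s & r)=True (s & r)=False s=False r=True
s_2={p,r}: F(!(s & r))=True !(s & r)=True (s & r)=False s=False r=True
s_3={s}: F(!(s & r))=True !(s & r)=True (s & r)=False s=True r=False
s_4={p,q}: F(!(s & r))=True !(s & r)=True (s & r)=False s=False r=False
s_5={r}: F(!(s & r))=True !(s & r)=True (s & r)=False s=False r=True
Evaluating at position 2: result = True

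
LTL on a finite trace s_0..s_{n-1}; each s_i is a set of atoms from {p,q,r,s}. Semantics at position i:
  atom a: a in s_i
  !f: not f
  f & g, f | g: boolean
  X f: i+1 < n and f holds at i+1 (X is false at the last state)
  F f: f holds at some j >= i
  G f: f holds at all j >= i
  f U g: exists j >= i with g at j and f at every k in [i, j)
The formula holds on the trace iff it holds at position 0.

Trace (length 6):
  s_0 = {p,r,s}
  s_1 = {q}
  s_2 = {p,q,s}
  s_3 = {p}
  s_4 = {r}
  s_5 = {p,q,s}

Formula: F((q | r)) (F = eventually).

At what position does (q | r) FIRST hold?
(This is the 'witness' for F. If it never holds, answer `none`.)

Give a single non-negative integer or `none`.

s_0={p,r,s}: (q | r)=True q=False r=True
s_1={q}: (q | r)=True q=True r=False
s_2={p,q,s}: (q | r)=True q=True r=False
s_3={p}: (q | r)=False q=False r=False
s_4={r}: (q | r)=True q=False r=True
s_5={p,q,s}: (q | r)=True q=True r=False
F((q | r)) holds; first witness at position 0.

Answer: 0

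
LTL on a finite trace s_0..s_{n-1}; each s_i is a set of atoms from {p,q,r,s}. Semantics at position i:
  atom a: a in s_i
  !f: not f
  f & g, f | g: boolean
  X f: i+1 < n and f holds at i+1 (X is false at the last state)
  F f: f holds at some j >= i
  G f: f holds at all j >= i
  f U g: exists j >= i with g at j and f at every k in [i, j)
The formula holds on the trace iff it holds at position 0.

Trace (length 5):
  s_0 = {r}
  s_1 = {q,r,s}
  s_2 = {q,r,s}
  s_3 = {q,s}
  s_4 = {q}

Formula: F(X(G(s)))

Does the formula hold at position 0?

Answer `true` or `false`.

Answer: false

Derivation:
s_0={r}: F(X(G(s)))=False X(G(s))=False G(s)=False s=False
s_1={q,r,s}: F(X(G(s)))=False X(G(s))=False G(s)=False s=True
s_2={q,r,s}: F(X(G(s)))=False X(G(s))=False G(s)=False s=True
s_3={q,s}: F(X(G(s)))=False X(G(s))=False G(s)=False s=True
s_4={q}: F(X(G(s)))=False X(G(s))=False G(s)=False s=False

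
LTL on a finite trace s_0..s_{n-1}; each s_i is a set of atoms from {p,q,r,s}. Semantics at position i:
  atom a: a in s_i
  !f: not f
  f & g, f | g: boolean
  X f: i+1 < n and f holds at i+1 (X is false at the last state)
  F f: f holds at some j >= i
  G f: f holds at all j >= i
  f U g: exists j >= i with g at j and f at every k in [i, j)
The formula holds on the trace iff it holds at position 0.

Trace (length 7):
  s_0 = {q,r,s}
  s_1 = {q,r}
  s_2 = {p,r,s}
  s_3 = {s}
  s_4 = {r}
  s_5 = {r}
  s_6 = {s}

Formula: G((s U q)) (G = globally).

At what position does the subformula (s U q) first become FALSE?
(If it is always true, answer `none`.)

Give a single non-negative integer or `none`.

Answer: 2

Derivation:
s_0={q,r,s}: (s U q)=True s=True q=True
s_1={q,r}: (s U q)=True s=False q=True
s_2={p,r,s}: (s U q)=False s=True q=False
s_3={s}: (s U q)=False s=True q=False
s_4={r}: (s U q)=False s=False q=False
s_5={r}: (s U q)=False s=False q=False
s_6={s}: (s U q)=False s=True q=False
G((s U q)) holds globally = False
First violation at position 2.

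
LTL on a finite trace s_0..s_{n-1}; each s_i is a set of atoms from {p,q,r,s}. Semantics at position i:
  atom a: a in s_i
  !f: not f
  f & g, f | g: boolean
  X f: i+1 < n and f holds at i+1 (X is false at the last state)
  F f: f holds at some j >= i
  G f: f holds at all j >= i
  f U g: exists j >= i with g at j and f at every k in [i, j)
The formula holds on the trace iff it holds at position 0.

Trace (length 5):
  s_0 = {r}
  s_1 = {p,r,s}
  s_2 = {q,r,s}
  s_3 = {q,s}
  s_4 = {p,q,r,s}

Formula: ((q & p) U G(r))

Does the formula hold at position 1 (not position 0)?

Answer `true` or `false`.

s_0={r}: ((q & p) U G(r))=False (q & p)=False q=False p=False G(r)=False r=True
s_1={p,r,s}: ((q & p) U G(r))=False (q & p)=False q=False p=True G(r)=False r=True
s_2={q,r,s}: ((q & p) U G(r))=False (q & p)=False q=True p=False G(r)=False r=True
s_3={q,s}: ((q & p) U G(r))=False (q & p)=False q=True p=False G(r)=False r=False
s_4={p,q,r,s}: ((q & p) U G(r))=True (q & p)=True q=True p=True G(r)=True r=True
Evaluating at position 1: result = False

Answer: false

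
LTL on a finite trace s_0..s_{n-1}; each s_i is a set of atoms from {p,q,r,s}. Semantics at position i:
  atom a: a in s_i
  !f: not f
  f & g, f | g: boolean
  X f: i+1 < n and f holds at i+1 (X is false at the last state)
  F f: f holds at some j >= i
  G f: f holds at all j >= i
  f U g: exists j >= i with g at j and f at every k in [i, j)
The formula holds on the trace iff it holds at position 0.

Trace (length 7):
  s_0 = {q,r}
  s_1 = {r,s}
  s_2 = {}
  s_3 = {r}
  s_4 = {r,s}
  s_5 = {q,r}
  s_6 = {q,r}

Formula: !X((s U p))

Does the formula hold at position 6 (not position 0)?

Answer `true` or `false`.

Answer: true

Derivation:
s_0={q,r}: !X((s U p))=True X((s U p))=False (s U p)=False s=False p=False
s_1={r,s}: !X((s U p))=True X((s U p))=False (s U p)=False s=True p=False
s_2={}: !X((s U p))=True X((s U p))=False (s U p)=False s=False p=False
s_3={r}: !X((s U p))=True X((s U p))=False (s U p)=False s=False p=False
s_4={r,s}: !X((s U p))=True X((s U p))=False (s U p)=False s=True p=False
s_5={q,r}: !X((s U p))=True X((s U p))=False (s U p)=False s=False p=False
s_6={q,r}: !X((s U p))=True X((s U p))=False (s U p)=False s=False p=False
Evaluating at position 6: result = True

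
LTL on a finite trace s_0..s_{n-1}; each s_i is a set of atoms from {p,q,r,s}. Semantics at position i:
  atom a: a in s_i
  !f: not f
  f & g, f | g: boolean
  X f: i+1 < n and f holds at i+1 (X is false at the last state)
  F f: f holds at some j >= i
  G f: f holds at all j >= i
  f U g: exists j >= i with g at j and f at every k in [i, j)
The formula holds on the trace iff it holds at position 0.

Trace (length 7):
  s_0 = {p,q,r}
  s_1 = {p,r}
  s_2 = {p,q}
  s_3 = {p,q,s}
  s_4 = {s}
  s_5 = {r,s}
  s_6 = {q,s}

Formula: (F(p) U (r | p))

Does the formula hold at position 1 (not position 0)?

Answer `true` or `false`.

s_0={p,q,r}: (F(p) U (r | p))=True F(p)=True p=True (r | p)=True r=True
s_1={p,r}: (F(p) U (r | p))=True F(p)=True p=True (r | p)=True r=True
s_2={p,q}: (F(p) U (r | p))=True F(p)=True p=True (r | p)=True r=False
s_3={p,q,s}: (F(p) U (r | p))=True F(p)=True p=True (r | p)=True r=False
s_4={s}: (F(p) U (r | p))=False F(p)=False p=False (r | p)=False r=False
s_5={r,s}: (F(p) U (r | p))=True F(p)=False p=False (r | p)=True r=True
s_6={q,s}: (F(p) U (r | p))=False F(p)=False p=False (r | p)=False r=False
Evaluating at position 1: result = True

Answer: true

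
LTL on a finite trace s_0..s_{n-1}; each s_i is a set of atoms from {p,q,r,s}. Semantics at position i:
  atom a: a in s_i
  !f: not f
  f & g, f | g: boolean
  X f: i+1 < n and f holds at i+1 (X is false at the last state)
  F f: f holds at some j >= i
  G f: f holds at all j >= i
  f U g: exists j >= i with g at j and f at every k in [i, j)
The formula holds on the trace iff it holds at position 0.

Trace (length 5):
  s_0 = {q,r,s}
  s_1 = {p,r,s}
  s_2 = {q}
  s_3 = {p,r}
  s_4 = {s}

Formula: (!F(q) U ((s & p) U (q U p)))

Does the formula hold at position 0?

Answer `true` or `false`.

Answer: true

Derivation:
s_0={q,r,s}: (!F(q) U ((s & p) U (q U p)))=True !F(q)=False F(q)=True q=True ((s & p) U (q U p))=True (s & p)=False s=True p=False (q U p)=True
s_1={p,r,s}: (!F(q) U ((s & p) U (q U p)))=True !F(q)=False F(q)=True q=False ((s & p) U (q U p))=True (s & p)=True s=True p=True (q U p)=True
s_2={q}: (!F(q) U ((s & p) U (q U p)))=True !F(q)=False F(q)=True q=True ((s & p) U (q U p))=True (s & p)=False s=False p=False (q U p)=True
s_3={p,r}: (!F(q) U ((s & p) U (q U p)))=True !F(q)=True F(q)=False q=False ((s & p) U (q U p))=True (s & p)=False s=False p=True (q U p)=True
s_4={s}: (!F(q) U ((s & p) U (q U p)))=False !F(q)=True F(q)=False q=False ((s & p) U (q U p))=False (s & p)=False s=True p=False (q U p)=False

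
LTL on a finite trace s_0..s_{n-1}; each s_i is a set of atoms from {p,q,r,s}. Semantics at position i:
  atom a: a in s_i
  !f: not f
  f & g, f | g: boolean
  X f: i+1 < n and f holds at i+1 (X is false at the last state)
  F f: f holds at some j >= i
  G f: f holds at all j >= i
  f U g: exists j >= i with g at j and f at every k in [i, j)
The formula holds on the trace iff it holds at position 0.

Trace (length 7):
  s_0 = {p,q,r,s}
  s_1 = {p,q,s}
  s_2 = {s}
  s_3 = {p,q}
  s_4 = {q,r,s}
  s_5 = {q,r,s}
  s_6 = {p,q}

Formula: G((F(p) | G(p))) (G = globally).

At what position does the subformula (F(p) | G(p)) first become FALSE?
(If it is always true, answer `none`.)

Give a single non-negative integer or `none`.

s_0={p,q,r,s}: (F(p) | G(p))=True F(p)=True p=True G(p)=False
s_1={p,q,s}: (F(p) | G(p))=True F(p)=True p=True G(p)=False
s_2={s}: (F(p) | G(p))=True F(p)=True p=False G(p)=False
s_3={p,q}: (F(p) | G(p))=True F(p)=True p=True G(p)=False
s_4={q,r,s}: (F(p) | G(p))=True F(p)=True p=False G(p)=False
s_5={q,r,s}: (F(p) | G(p))=True F(p)=True p=False G(p)=False
s_6={p,q}: (F(p) | G(p))=True F(p)=True p=True G(p)=True
G((F(p) | G(p))) holds globally = True
No violation — formula holds at every position.

Answer: none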